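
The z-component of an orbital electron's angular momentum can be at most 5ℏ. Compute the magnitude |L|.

The maximum L_z equals lℏ, giving l = 5.
|L| = √(l(l+1)) ℏ = √30 ℏ.

|L| = √30 ℏ ≈ 5.477ℏ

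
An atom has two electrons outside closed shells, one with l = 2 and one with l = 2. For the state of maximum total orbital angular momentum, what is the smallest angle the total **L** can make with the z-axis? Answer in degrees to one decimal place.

Angular momentum addition gives L = |l₁ − l₂|, …, l₁ + l₂.
So L can be 0, 1, 2, 3, 4.
The maximum is L = 4, with |L_tot| = ℏ√(4·5) = 2√5 ℏ.
The minimum angle with z is arccos(4/√20) ≈ 26.6°.

θ_min ≈ 26.6°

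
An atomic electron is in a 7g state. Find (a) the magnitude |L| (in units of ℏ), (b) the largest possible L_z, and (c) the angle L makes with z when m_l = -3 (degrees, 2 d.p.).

|L| = 2√5 ℏ ≈ 4.472ℏ; L_z,max = 4ℏ; θ(m_l=-3) ≈ 132.13°

The 7g subshell has l = 4.
|L| = ℏ√(4·5) = 2√5 ℏ ≈ 4.472ℏ.
L_z,max = lℏ = 4ℏ.
For m_l = -3: cos θ = -3/√20, θ ≈ 132.13°.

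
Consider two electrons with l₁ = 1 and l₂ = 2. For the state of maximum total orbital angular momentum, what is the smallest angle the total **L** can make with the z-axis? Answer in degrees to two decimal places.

Angular momentum addition gives L = |l₁ − l₂|, …, l₁ + l₂.
Allowed values: L = 1, 2, 3.
The maximum is L = 3, with |L_tot| = ℏ√(3·4) = 2√3 ℏ.
The minimum angle with z is arccos(3/√12) ≈ 30.00°.

θ_min ≈ 30.00°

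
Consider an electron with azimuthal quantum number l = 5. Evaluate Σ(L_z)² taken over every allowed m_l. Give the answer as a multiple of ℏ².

Σ(L_z)² = 110 ℏ²

m_l runs from −5 to 5, i.e. {-5, -4, -3, -2, -1, 0, 1, 2, 3, 4, 5}.
Summing m² from −5 to 5: Σ m_l² = 110.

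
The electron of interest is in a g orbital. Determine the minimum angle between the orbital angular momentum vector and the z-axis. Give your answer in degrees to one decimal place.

θ_min ≈ 26.6°

A g state has l = 4.
|L| = ℏ√(l(l+1)) = 2√5 ℏ.
The smallest angle corresponds to the largest L_z, i.e. m_l = l = 4, giving L_z = 4ℏ.
cos θ_min = 4/√20, so θ_min ≈ 26.6°.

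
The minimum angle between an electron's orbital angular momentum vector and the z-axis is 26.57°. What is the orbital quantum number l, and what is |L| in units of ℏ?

l = 4, |L| = 2√5 ℏ ≈ 4.472ℏ

cos²θ_min = l/(l+1) = 0.7999.
Solving: l = 4.
Then |L| = ℏ√(4·5) = 2√5 ℏ.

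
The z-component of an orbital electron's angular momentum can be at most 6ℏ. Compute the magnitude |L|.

|L| = √42 ℏ ≈ 6.481ℏ

Since max m_l = l, l = 6.
|L| = ℏ√(l(l+1)) = √42 ℏ.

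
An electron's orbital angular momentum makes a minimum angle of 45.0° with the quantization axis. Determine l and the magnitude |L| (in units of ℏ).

cos²θ_min = l/(l+1) = 0.5000.
Solving: l = 1.
Then |L| = ℏ√(1·2) = √2 ℏ.

l = 1, |L| = √2 ℏ ≈ 1.414ℏ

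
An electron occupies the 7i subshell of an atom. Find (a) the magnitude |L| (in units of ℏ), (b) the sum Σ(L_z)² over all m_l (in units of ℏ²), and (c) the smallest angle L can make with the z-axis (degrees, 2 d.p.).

|L| = √42 ℏ ≈ 6.481ℏ; Σ(L_z)² = 182 ℏ²; θ_min ≈ 22.21°

7i means n = 7, l = 6.
|L| = ℏ√(6·7) = √42 ℏ ≈ 6.481ℏ.
Σ m_l² = 182, so Σ(L_z)² = 182 ℏ².
cos θ_min = 6/√42, so θ_min ≈ 22.21°.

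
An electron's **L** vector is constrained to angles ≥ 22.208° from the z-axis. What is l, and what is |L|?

At minimum angle, m_l = l, so cos θ = l/√(l(l+1)); cos²θ = l/(l+1) = 0.8571.
l = cos²θ/sin²θ ≈ 6.
Then |L| = ℏ√(6·7) = √42 ℏ.

l = 6, |L| = √42 ℏ ≈ 6.481ℏ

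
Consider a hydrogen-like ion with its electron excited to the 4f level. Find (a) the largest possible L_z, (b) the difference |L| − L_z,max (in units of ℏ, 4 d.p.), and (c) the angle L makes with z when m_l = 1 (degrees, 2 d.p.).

L_z,max = 3ℏ; |L|−L_z,max ≈ 0.4641ℏ; θ(m_l=1) ≈ 73.22°

The 4f level has l = 3.
L_z,max = lℏ = 3ℏ.
|L| − L_z,max = (2√3 − 3)ℏ ≈ 0.4641ℏ.
For m_l = 1: cos θ = 1/√12, θ ≈ 73.22°.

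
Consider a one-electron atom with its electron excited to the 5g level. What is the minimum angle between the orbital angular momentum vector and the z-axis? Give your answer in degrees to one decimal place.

The 5g level has l = 4.
|L| = √(l(l+1)) ℏ = 2√5 ℏ.
The smallest angle corresponds to the largest L_z, i.e. m_l = l = 4, giving L_z = 4ℏ.
cos θ_min = 4/√20, so θ_min ≈ 26.6°.

θ_min ≈ 26.6°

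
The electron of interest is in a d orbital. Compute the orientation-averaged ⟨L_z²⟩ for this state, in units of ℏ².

⟨L_z²⟩ = 2 ℏ²

The letter d corresponds to l = 2.
m_l runs from −2 to 2, i.e. {-2, -1, 0, 1, 2}.
⟨L_z²⟩ = ℏ²·l(l+1)/3 = 2ℏ².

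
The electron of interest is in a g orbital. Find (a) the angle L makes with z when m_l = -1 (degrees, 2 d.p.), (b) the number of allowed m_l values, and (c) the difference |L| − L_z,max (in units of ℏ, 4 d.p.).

A g state has l = 4.
For m_l = -1: cos θ = -1/√20, θ ≈ 102.92°.
There are 2l+1 = 9 values of m_l.
|L| − L_z,max = (2√5 − 4)ℏ ≈ 0.4721ℏ.

θ(m_l=-1) ≈ 102.92°; 9 values; |L|−L_z,max ≈ 0.4721ℏ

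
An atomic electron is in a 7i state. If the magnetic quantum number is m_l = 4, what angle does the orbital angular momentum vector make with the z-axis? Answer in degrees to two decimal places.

θ ≈ 51.89°

The 7i subshell has l = 6.
|L| = √(l(l+1)) ℏ = √42 ℏ.
L_z = m_l ℏ = 4ℏ.
cos θ = L_z/|L| = 4/√42, so θ ≈ 51.89°.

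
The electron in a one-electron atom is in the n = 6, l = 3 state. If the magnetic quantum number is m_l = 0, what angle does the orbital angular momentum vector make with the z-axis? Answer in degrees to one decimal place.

θ ≈ 90.0°

|L| = ℏ√(l(l+1)) = 2√3 ℏ.
L_z = m_l ℏ = 0ℏ.
cos θ = L_z/|L| = 0/√12, so θ ≈ 90.0°.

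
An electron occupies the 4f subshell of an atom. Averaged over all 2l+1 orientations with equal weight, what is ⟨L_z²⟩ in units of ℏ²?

The 4f subshell has l = 3.
m_l ∈ {-3, -2, -1, 0, 1, 2, 3}.
⟨L_z²⟩ = ℏ²·l(l+1)/3 = 4ℏ².

⟨L_z²⟩ = 4 ℏ²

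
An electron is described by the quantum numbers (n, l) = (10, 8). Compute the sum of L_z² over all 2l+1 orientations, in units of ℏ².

The allowed m_l values are -8, -7, -6, -5, -4, -3, -2, -1, 0, 1, 2, 3, 4, 5, 6, 7, 8.
Σ m_l² = 2·(1 + 4 + 9 + 16 + 25 + 36 + 49 + 64) = 408.

Σ(L_z)² = 408 ℏ²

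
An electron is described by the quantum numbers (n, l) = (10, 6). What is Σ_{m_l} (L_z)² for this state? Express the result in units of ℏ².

m_l ∈ {-6, -5, -4, -3, -2, -1, 0, 1, 2, 3, 4, 5, 6}.
Σ m_l² = 2·(1 + 4 + 9 + 16 + 25 + 36) = 182.

Σ(L_z)² = 182 ℏ²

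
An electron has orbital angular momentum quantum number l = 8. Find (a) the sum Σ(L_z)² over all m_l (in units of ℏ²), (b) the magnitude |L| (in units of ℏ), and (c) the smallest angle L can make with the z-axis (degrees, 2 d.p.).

Σ m_l² = 408, so Σ(L_z)² = 408 ℏ².
|L| = ℏ√(8·9) = 6√2 ℏ ≈ 8.485ℏ.
cos θ_min = 8/√72, so θ_min ≈ 19.47°.

Σ(L_z)² = 408 ℏ²; |L| = 6√2 ℏ ≈ 8.485ℏ; θ_min ≈ 19.47°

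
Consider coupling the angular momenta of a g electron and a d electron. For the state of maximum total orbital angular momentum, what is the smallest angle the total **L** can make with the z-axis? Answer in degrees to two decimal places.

θ_min ≈ 22.21°

The total orbital quantum number L ranges from |l₁ − l₂| to l₁ + l₂ in integer steps.
Allowed values: L = 2, 3, 4, 5, 6.
The maximum is L = 6, with |L_tot| = ℏ√(6·7) = √42 ℏ.
The minimum angle with z is arccos(6/√42) ≈ 22.21°.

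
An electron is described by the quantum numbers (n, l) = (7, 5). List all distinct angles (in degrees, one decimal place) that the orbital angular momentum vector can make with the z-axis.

|L| = √(l(l+1)) ℏ = √30 ℏ.
cos θ = m_l/√30 for each m_l ∈ {-5, -4, -3, -2, -1, 0, 1, 2, 3, 4, 5}.

θ ∈ {24.1°, 43.1°, 56.8°, 68.6°, 79.5°, 90.0°, 100.5°, 111.4°, 123.2°, 136.9°, 155.9°}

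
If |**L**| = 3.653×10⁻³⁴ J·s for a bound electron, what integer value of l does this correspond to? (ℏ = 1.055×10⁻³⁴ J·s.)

Dividing by ℏ: |L|/ℏ ≈ 3.463.
l(l+1) ≈ 3.463² ≈ 11.99, so l = 3.

l = 3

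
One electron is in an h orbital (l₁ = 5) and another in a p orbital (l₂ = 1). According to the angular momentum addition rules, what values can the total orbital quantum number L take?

L = 4, 5, 6

Angular momentum addition gives L = |l₁ − l₂|, …, l₁ + l₂.
L ∈ {4, 5, 6}.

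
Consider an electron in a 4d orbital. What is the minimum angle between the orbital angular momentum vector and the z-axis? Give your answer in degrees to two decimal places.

For 4d, l = 2.
|L| = √(l(l+1)) ℏ = √6 ℏ.
The smallest angle corresponds to the largest L_z, i.e. m_l = l = 2, giving L_z = 2ℏ.
cos θ_min = 2/√6, so θ_min ≈ 35.26°.

θ_min ≈ 35.26°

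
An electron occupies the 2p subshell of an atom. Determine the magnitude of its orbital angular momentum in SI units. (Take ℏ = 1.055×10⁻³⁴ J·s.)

The 2p subshell has l = 1.
|L| = ℏ√(l(l+1)) = ℏ√(1·2) = √2 ℏ
Numerically, |L| = 1.414 × (1.055×10⁻³⁴ J·s) = 1.492×10⁻³⁴ J·s.

|L| = 1.492×10⁻³⁴ J·s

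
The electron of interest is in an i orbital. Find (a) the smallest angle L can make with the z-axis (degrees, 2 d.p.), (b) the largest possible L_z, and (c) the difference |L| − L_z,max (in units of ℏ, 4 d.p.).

θ_min ≈ 22.21°; L_z,max = 6ℏ; |L|−L_z,max ≈ 0.4807ℏ

An i state has l = 6.
cos θ_min = 6/√42, so θ_min ≈ 22.21°.
L_z,max = lℏ = 6ℏ.
|L| − L_z,max = (√42 − 6)ℏ ≈ 0.4807ℏ.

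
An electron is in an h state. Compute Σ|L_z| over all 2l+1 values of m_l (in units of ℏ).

For an h orbital, l = 5.
m_l runs from −5 to 5, i.e. {-5, -4, -3, -2, -1, 0, 1, 2, 3, 4, 5}.
Σ|m_l| = 2(1+2+…+5) = 30.

Σ|L_z| = 30 ℏ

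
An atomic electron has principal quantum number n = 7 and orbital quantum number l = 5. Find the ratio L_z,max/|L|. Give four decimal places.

L_z,max/|L| = 0.9129

|L| = √30 ℏ ≈ 5.4772ℏ, while L_z,max = lℏ = 5ℏ.
L_z,max/|L| = 5/√30 = 0.9129.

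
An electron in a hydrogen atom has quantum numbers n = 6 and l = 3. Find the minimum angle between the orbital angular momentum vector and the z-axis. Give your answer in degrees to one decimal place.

θ_min ≈ 30.0°

|L|² = l(l+1)ℏ² = 12ℏ², so |L| = 2√3 ℏ.
The smallest angle corresponds to the largest L_z, i.e. m_l = l = 3, giving L_z = 3ℏ.
cos θ_min = 3/√12, so θ_min ≈ 30.0°.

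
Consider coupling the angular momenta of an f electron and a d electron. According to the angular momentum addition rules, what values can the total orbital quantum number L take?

The total orbital quantum number L ranges from |l₁ − l₂| to l₁ + l₂ in integer steps.
L ∈ {1, 2, 3, 4, 5}.

L = 1, 2, 3, 4, 5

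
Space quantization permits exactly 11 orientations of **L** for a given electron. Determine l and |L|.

l = 5, |L| = √30 ℏ ≈ 5.477ℏ

11 = 2l + 1, so l = (11−1)/2 = 5.
|L| = ℏ√(l(l+1)) = ℏ√(5·6) = √30 ℏ.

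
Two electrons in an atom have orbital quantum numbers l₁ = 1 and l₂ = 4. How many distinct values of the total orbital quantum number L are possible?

By the triangle rule, |l₁ − l₂| ≤ L ≤ l₁ + l₂.
Allowed values: L = 3, 4, 5.
That is 3 values.

3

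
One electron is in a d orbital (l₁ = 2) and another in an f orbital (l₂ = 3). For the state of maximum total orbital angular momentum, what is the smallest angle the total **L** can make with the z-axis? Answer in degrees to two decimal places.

L runs from |2 − 3| = 1 to 2 + 3 = 5.
L ∈ {1, 2, 3, 4, 5}.
The maximum is L = 5, with |L_tot| = ℏ√(5·6) = √30 ℏ.
The minimum angle with z is arccos(5/√30) ≈ 24.09°.

θ_min ≈ 24.09°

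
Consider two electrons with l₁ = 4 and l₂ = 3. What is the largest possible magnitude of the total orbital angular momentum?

Angular momentum addition gives L = |l₁ − l₂|, …, l₁ + l₂.
So L can be 1, 2, 3, 4, 5, 6, 7.
The largest magnitude corresponds to L = 7: |L_tot| = ℏ√(7·8) = 2√14 ℏ.

|L_tot|_max = 2√14 ℏ ≈ 7.483ℏ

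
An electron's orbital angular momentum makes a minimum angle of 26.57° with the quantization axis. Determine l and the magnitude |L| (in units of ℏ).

cos²θ_min = l/(l+1) = 0.7999.
Solving: l = 4.
Then |L| = ℏ√(4·5) = 2√5 ℏ.

l = 4, |L| = 2√5 ℏ ≈ 4.472ℏ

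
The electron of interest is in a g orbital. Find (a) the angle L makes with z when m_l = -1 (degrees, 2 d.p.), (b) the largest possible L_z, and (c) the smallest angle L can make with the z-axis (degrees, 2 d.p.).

θ(m_l=-1) ≈ 102.92°; L_z,max = 4ℏ; θ_min ≈ 26.57°

A g state has l = 4.
For m_l = -1: cos θ = -1/√20, θ ≈ 102.92°.
L_z,max = lℏ = 4ℏ.
cos θ_min = 4/√20, so θ_min ≈ 26.57°.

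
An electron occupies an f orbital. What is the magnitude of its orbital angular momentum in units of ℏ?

|L| = 2√3 ℏ ≈ 3.464ℏ

The letter f corresponds to l = 3.
|L| = ℏ√(l(l+1)) = ℏ√(3·4) = 2√3 ℏ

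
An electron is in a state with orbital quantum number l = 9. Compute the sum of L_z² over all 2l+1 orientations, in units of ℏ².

The allowed m_l values are -9, -8, -7, -6, -5, -4, -3, -2, -1, 0, 1, 2, 3, 4, 5, 6, 7, 8, 9.
Σ m_l² = l(l+1)(2l+1)/3 = 9·10·19/3 = 570.

Σ(L_z)² = 570 ℏ²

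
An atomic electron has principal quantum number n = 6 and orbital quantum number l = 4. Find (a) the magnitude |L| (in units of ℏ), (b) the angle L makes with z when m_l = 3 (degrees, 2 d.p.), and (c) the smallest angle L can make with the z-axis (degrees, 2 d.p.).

|L| = ℏ√(4·5) = 2√5 ℏ ≈ 4.472ℏ.
For m_l = 3: cos θ = 3/√20, θ ≈ 47.87°.
cos θ_min = 4/√20, so θ_min ≈ 26.57°.

|L| = 2√5 ℏ ≈ 4.472ℏ; θ(m_l=3) ≈ 47.87°; θ_min ≈ 26.57°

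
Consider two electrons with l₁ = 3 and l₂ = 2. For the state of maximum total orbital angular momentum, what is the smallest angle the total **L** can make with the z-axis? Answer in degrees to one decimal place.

L runs from |3 − 2| = 1 to 3 + 2 = 5.
So L can be 1, 2, 3, 4, 5.
The maximum is L = 5, with |L_tot| = ℏ√(5·6) = √30 ℏ.
The minimum angle with z is arccos(5/√30) ≈ 24.1°.

θ_min ≈ 24.1°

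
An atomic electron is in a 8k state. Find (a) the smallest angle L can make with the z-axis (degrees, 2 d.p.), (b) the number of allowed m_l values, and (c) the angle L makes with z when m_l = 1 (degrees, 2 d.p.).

The 8k subshell has l = 7.
cos θ_min = 7/√56, so θ_min ≈ 20.70°.
There are 2l+1 = 15 values of m_l.
For m_l = 1: cos θ = 1/√56, θ ≈ 82.32°.

θ_min ≈ 20.70°; 15 values; θ(m_l=1) ≈ 82.32°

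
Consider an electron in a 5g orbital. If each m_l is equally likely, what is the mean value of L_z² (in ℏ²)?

⟨L_z²⟩ = 6.667 ℏ²

For 5g, l = 4.
m_l runs from −4 to 4, i.e. {-4, -3, -2, -1, 0, 1, 2, 3, 4}.
⟨L_z²⟩ = ℏ²·l(l+1)/3 = 6.667ℏ².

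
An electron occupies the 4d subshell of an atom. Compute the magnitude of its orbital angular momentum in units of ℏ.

For 4d, l = 2.
|L| = ℏ√(l(l+1)) = ℏ√(2·3) = √6 ℏ

|L| = √6 ℏ ≈ 2.449ℏ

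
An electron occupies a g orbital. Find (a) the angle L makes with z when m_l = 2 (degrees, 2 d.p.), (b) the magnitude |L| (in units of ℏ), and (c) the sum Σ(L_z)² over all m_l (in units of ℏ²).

For a g orbital, l = 4.
For m_l = 2: cos θ = 2/√20, θ ≈ 63.43°.
|L| = ℏ√(4·5) = 2√5 ℏ ≈ 4.472ℏ.
Σ m_l² = 60, so Σ(L_z)² = 60 ℏ².

θ(m_l=2) ≈ 63.43°; |L| = 2√5 ℏ ≈ 4.472ℏ; Σ(L_z)² = 60 ℏ²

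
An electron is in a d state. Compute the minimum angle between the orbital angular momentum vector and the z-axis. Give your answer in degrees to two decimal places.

θ_min ≈ 35.26°

A d state has l = 2.
|L| = ℏ√(l(l+1)) = √6 ℏ.
The smallest angle corresponds to the largest L_z, i.e. m_l = l = 2, giving L_z = 2ℏ.
cos θ_min = 2/√6, so θ_min ≈ 35.26°.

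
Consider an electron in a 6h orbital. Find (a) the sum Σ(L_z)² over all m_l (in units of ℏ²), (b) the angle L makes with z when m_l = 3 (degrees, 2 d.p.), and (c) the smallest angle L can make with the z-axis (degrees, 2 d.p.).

Σ(L_z)² = 110 ℏ²; θ(m_l=3) ≈ 56.79°; θ_min ≈ 24.09°

For 6h, l = 5.
Σ m_l² = 110, so Σ(L_z)² = 110 ℏ².
For m_l = 3: cos θ = 3/√30, θ ≈ 56.79°.
cos θ_min = 5/√30, so θ_min ≈ 24.09°.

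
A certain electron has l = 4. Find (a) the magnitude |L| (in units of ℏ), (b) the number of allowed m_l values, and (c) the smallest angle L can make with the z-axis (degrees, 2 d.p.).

|L| = ℏ√(4·5) = 2√5 ℏ ≈ 4.472ℏ.
There are 2l+1 = 9 values of m_l.
cos θ_min = 4/√20, so θ_min ≈ 26.57°.

|L| = 2√5 ℏ ≈ 4.472ℏ; 9 values; θ_min ≈ 26.57°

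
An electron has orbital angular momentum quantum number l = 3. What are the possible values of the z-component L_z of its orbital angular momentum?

L_z = m_l ℏ with m_l ranging from −l to +l in integer steps.
For l = 3: m_l ∈ {-3, -2, -1, 0, 1, 2, 3}.

L_z ∈ {−3ℏ, −2ℏ, −ℏ, 0, ℏ, 2ℏ, 3ℏ}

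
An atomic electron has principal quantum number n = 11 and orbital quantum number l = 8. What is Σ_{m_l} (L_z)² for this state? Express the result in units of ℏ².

Σ(L_z)² = 408 ℏ²

m_l ∈ {-8, -7, -6, -5, -4, -3, -2, -1, 0, 1, 2, 3, 4, 5, 6, 7, 8}.
Σ m_l² = 2·(1 + 4 + 9 + 16 + 25 + 36 + 49 + 64) = 408.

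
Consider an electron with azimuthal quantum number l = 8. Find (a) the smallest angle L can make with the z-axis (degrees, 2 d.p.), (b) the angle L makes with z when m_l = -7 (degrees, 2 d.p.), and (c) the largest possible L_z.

cos θ_min = 8/√72, so θ_min ≈ 19.47°.
For m_l = -7: cos θ = -7/√72, θ ≈ 145.58°.
L_z,max = lℏ = 8ℏ.

θ_min ≈ 19.47°; θ(m_l=-7) ≈ 145.58°; L_z,max = 8ℏ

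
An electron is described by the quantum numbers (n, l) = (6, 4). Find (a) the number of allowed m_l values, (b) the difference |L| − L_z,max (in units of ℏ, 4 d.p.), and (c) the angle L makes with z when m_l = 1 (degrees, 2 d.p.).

There are 2l+1 = 9 values of m_l.
|L| − L_z,max = (2√5 − 4)ℏ ≈ 0.4721ℏ.
For m_l = 1: cos θ = 1/√20, θ ≈ 77.08°.

9 values; |L|−L_z,max ≈ 0.4721ℏ; θ(m_l=1) ≈ 77.08°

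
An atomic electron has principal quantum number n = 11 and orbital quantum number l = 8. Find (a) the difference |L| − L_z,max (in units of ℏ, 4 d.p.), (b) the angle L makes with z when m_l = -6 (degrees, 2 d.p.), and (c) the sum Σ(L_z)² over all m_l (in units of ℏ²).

|L|−L_z,max ≈ 0.4853ℏ; θ(m_l=-6) ≈ 135.00°; Σ(L_z)² = 408 ℏ²

|L| − L_z,max = (6√2 − 8)ℏ ≈ 0.4853ℏ.
For m_l = -6: cos θ = -6/√72, θ ≈ 135.00°.
Σ m_l² = 408, so Σ(L_z)² = 408 ℏ².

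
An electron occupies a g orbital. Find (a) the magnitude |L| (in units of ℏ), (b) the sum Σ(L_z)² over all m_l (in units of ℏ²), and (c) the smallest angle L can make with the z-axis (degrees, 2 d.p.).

|L| = 2√5 ℏ ≈ 4.472ℏ; Σ(L_z)² = 60 ℏ²; θ_min ≈ 26.57°

The letter g corresponds to l = 4.
|L| = ℏ√(4·5) = 2√5 ℏ ≈ 4.472ℏ.
Σ m_l² = 60, so Σ(L_z)² = 60 ℏ².
cos θ_min = 4/√20, so θ_min ≈ 26.57°.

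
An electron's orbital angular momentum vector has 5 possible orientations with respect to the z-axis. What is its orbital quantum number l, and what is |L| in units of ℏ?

Since there are 2l+1 = 5 values of m_l, l = 2.
|L| = ℏ√(l(l+1)) = ℏ√(2·3) = √6 ℏ.

l = 2, |L| = √6 ℏ ≈ 2.449ℏ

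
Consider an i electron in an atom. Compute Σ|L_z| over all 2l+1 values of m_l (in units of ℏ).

An i state has l = 6.
m_l runs from −6 to 6, i.e. {-6, -5, -4, -3, -2, -1, 0, 1, 2, 3, 4, 5, 6}.
Σ|m_l| = 2(1+2+…+6) = 42.

Σ|L_z| = 42 ℏ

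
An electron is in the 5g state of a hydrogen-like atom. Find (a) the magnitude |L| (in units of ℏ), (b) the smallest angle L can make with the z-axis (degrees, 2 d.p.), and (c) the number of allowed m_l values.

|L| = 2√5 ℏ ≈ 4.472ℏ; θ_min ≈ 26.57°; 9 values

For 5g, l = 4.
|L| = ℏ√(4·5) = 2√5 ℏ ≈ 4.472ℏ.
cos θ_min = 4/√20, so θ_min ≈ 26.57°.
There are 2l+1 = 9 values of m_l.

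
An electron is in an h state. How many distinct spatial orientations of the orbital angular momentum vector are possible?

The letter h corresponds to l = 5.
The number of m_l values is 2l + 1 = 2·5 + 1 = 11.

11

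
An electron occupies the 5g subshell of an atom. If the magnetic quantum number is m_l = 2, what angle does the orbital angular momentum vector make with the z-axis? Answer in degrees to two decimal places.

θ ≈ 63.43°

The 5g subshell has l = 4.
|L| = √(l(l+1)) ℏ = 2√5 ℏ.
L_z = m_l ℏ = 2ℏ.
cos θ = L_z/|L| = 2/√20, so θ ≈ 63.43°.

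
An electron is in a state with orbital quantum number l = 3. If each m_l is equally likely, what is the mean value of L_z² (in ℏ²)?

The allowed m_l values are -3, -2, -1, 0, 1, 2, 3.
⟨L_z²⟩ = ℏ²·(Σ m_l²)/(2l+1) = ℏ²·28/7 = 4ℏ².

⟨L_z²⟩ = 4 ℏ²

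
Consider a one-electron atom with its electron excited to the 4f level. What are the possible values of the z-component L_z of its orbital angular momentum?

L_z ∈ {−3ℏ, −2ℏ, −ℏ, 0, ℏ, 2ℏ, 3ℏ}

The 4f level has l = 3.
L_z = m_l ℏ with m_l ranging from −l to +l in integer steps.
For l = 3: m_l ∈ {-3, -2, -1, 0, 1, 2, 3}.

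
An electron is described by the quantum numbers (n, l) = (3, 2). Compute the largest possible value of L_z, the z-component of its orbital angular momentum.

L_z,max = 2ℏ

L_z = m_l ℏ with m_l ∈ {−2, …, 2}; the maximum is m_l = 2.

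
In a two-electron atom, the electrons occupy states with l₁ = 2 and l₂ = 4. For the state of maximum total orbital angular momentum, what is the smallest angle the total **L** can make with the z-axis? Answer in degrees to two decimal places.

L runs from |2 − 4| = 2 to 2 + 4 = 6.
Allowed values: L = 2, 3, 4, 5, 6.
The maximum is L = 6, with |L_tot| = ℏ√(6·7) = √42 ℏ.
The minimum angle with z is arccos(6/√42) ≈ 22.21°.

θ_min ≈ 22.21°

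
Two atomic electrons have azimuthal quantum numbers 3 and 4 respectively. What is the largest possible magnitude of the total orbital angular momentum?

|L_tot|_max = 2√14 ℏ ≈ 7.483ℏ

By the triangle rule, |l₁ − l₂| ≤ L ≤ l₁ + l₂.
So L can be 1, 2, 3, 4, 5, 6, 7.
The largest magnitude corresponds to L = 7: |L_tot| = ℏ√(7·8) = 2√14 ℏ.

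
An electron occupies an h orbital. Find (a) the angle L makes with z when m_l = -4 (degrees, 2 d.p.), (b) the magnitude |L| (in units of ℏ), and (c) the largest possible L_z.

θ(m_l=-4) ≈ 136.91°; |L| = √30 ℏ ≈ 5.477ℏ; L_z,max = 5ℏ

The letter h corresponds to l = 5.
For m_l = -4: cos θ = -4/√30, θ ≈ 136.91°.
|L| = ℏ√(5·6) = √30 ℏ ≈ 5.477ℏ.
L_z,max = lℏ = 5ℏ.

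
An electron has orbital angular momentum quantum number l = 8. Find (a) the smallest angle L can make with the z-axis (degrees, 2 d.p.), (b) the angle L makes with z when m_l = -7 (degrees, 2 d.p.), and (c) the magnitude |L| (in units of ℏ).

cos θ_min = 8/√72, so θ_min ≈ 19.47°.
For m_l = -7: cos θ = -7/√72, θ ≈ 145.58°.
|L| = ℏ√(8·9) = 6√2 ℏ ≈ 8.485ℏ.

θ_min ≈ 19.47°; θ(m_l=-7) ≈ 145.58°; |L| = 6√2 ℏ ≈ 8.485ℏ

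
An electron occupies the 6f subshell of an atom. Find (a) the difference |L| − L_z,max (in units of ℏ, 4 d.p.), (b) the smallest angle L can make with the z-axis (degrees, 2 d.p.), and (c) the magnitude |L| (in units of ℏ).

|L|−L_z,max ≈ 0.4641ℏ; θ_min ≈ 30.00°; |L| = 2√3 ℏ ≈ 3.464ℏ

For 6f, l = 3.
|L| − L_z,max = (2√3 − 3)ℏ ≈ 0.4641ℏ.
cos θ_min = 3/√12, so θ_min ≈ 30.00°.
|L| = ℏ√(3·4) = 2√3 ℏ ≈ 3.464ℏ.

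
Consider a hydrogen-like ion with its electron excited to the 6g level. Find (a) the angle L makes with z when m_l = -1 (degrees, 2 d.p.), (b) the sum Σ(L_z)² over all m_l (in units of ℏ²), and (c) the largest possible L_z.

θ(m_l=-1) ≈ 102.92°; Σ(L_z)² = 60 ℏ²; L_z,max = 4ℏ

The 6g level has l = 4.
For m_l = -1: cos θ = -1/√20, θ ≈ 102.92°.
Σ m_l² = 60, so Σ(L_z)² = 60 ℏ².
L_z,max = lℏ = 4ℏ.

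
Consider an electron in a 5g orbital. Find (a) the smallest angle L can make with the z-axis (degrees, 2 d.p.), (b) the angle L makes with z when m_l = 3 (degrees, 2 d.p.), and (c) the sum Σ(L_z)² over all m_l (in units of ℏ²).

θ_min ≈ 26.57°; θ(m_l=3) ≈ 47.87°; Σ(L_z)² = 60 ℏ²

5g means n = 5, l = 4.
cos θ_min = 4/√20, so θ_min ≈ 26.57°.
For m_l = 3: cos θ = 3/√20, θ ≈ 47.87°.
Σ m_l² = 60, so Σ(L_z)² = 60 ℏ².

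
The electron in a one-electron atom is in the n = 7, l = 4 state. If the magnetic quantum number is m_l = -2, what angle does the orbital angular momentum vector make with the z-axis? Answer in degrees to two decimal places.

θ ≈ 116.57°

|L| = ℏ√(l(l+1)) = 2√5 ℏ.
L_z = m_l ℏ = −2ℏ.
cos θ = L_z/|L| = -2/√20, so θ ≈ 116.57°.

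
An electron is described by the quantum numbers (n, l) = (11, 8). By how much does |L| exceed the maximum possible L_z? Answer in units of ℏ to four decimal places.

|L| = 6√2 ℏ ≈ 8.4853ℏ, while L_z,max = lℏ = 8ℏ.
The difference is (6√2 − 8)ℏ ≈ 0.4853ℏ.

|L| − L_z,max ≈ 0.4853ℏ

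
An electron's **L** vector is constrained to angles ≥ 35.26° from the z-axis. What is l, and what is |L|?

At minimum angle, m_l = l, so cos θ = l/√(l(l+1)); cos²θ = l/(l+1) = 0.6667.
Solving: l = 2.
Then |L| = ℏ√(2·3) = √6 ℏ.

l = 2, |L| = √6 ℏ ≈ 2.449ℏ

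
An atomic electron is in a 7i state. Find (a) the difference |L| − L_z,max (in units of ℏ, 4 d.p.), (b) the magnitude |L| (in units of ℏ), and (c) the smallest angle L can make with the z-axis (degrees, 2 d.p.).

7i means n = 7, l = 6.
|L| − L_z,max = (√42 − 6)ℏ ≈ 0.4807ℏ.
|L| = ℏ√(6·7) = √42 ℏ ≈ 6.481ℏ.
cos θ_min = 6/√42, so θ_min ≈ 22.21°.

|L|−L_z,max ≈ 0.4807ℏ; |L| = √42 ℏ ≈ 6.481ℏ; θ_min ≈ 22.21°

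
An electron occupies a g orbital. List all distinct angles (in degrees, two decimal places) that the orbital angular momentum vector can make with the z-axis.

A g state has l = 4.
|L|² = l(l+1)ℏ² = 20ℏ², so |L| = 2√5 ℏ.
cos θ = m_l/√20 for each m_l ∈ {-4, -3, -2, -1, 0, 1, 2, 3, 4}.

θ ∈ {26.57°, 47.87°, 63.43°, 77.08°, 90.00°, 102.92°, 116.57°, 132.13°, 153.43°}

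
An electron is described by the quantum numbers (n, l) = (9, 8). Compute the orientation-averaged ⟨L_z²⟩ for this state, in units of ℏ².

The allowed m_l values are -8, -7, -6, -5, -4, -3, -2, -1, 0, 1, 2, 3, 4, 5, 6, 7, 8.
Average of L_z² over 17 states: 408/17 ℏ² = 24 ℏ².

⟨L_z²⟩ = 24 ℏ²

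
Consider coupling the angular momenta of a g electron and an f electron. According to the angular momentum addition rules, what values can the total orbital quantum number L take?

L = 1, 2, 3, 4, 5, 6, 7

By the triangle rule, |l₁ − l₂| ≤ L ≤ l₁ + l₂.
So L can be 1, 2, 3, 4, 5, 6, 7.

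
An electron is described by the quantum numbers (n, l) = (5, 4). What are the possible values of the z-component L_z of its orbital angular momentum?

L_z = m_l ℏ with m_l ranging from −l to +l in integer steps.
For l = 4: m_l ∈ {-4, -3, -2, -1, 0, 1, 2, 3, 4}.

L_z ∈ {−4ℏ, −3ℏ, −2ℏ, −ℏ, 0, ℏ, 2ℏ, 3ℏ, 4ℏ}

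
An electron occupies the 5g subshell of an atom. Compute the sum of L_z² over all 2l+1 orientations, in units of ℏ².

Σ(L_z)² = 60 ℏ²

The 5g subshell has l = 4.
The allowed m_l values are -4, -3, -2, -1, 0, 1, 2, 3, 4.
Σ m_l² = 2·(1 + 4 + 9 + 16) = 60.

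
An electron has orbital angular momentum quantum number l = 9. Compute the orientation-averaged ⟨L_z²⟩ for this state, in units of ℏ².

⟨L_z²⟩ = 30 ℏ²

m_l runs from −9 to 9, i.e. {-9, -8, -7, -6, -5, -4, -3, -2, -1, 0, 1, 2, 3, 4, 5, 6, 7, 8, 9}.
⟨L_z²⟩ = ℏ²·(Σ m_l²)/(2l+1) = ℏ²·570/19 = 30ℏ².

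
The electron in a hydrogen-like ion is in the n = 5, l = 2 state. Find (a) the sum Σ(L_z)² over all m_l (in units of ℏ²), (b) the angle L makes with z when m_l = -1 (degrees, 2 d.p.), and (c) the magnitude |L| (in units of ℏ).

Σ(L_z)² = 10 ℏ²; θ(m_l=-1) ≈ 114.09°; |L| = √6 ℏ ≈ 2.449ℏ

Σ m_l² = 10, so Σ(L_z)² = 10 ℏ².
For m_l = -1: cos θ = -1/√6, θ ≈ 114.09°.
|L| = ℏ√(2·3) = √6 ℏ ≈ 2.449ℏ.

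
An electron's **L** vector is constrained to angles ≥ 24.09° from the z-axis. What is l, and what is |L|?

l = 5, |L| = √30 ℏ ≈ 5.477ℏ

cos²θ_min = l/(l+1) = 0.8334.
Thus l = 0.8334/(1 − 0.8334) ≈ 5.
Then |L| = ℏ√(5·6) = √30 ℏ.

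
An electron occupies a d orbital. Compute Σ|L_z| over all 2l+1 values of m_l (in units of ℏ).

Σ|L_z| = 6 ℏ

The letter d corresponds to l = 2.
m_l runs from −2 to 2, i.e. {-2, -1, 0, 1, 2}.
Σ|m_l| = 2·2(2+1)/2 = 6.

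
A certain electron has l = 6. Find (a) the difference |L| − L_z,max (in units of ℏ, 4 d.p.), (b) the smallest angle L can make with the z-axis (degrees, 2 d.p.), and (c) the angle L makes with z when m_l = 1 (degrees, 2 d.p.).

|L|−L_z,max ≈ 0.4807ℏ; θ_min ≈ 22.21°; θ(m_l=1) ≈ 81.12°

|L| − L_z,max = (√42 − 6)ℏ ≈ 0.4807ℏ.
cos θ_min = 6/√42, so θ_min ≈ 22.21°.
For m_l = 1: cos θ = 1/√42, θ ≈ 81.12°.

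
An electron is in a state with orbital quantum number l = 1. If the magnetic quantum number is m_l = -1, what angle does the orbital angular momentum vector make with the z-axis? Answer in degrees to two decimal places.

|L|² = l(l+1)ℏ² = 2ℏ², so |L| = √2 ℏ.
L_z = m_l ℏ = −1ℏ.
cos θ = L_z/|L| = -1/√2, so θ ≈ 135.00°.

θ ≈ 135.00°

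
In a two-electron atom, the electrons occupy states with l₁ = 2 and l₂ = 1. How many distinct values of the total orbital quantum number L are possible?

The total orbital quantum number L ranges from |l₁ − l₂| to l₁ + l₂ in integer steps.
L ∈ {1, 2, 3}.
That is 3 values.

3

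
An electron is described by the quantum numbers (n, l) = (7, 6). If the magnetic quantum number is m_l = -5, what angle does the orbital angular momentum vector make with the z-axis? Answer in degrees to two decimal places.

|L|² = l(l+1)ℏ² = 42ℏ², so |L| = √42 ℏ.
L_z = m_l ℏ = −5ℏ.
cos θ = L_z/|L| = -5/√42, so θ ≈ 140.49°.

θ ≈ 140.49°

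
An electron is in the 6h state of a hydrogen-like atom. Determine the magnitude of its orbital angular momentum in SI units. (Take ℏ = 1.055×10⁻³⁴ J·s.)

The 6h subshell has l = 5.
|L| = ℏ√(l(l+1)) = ℏ√(5·6) = √30 ℏ
Numerically, |L| = 5.477 × (1.055×10⁻³⁴ J·s) = 5.778×10⁻³⁴ J·s.

|L| = 5.778×10⁻³⁴ J·s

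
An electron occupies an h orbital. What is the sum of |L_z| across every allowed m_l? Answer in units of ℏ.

Σ|L_z| = 30 ℏ

For an h orbital, l = 5.
m_l ∈ {-5, -4, -3, -2, -1, 0, 1, 2, 3, 4, 5}.
Σ|m_l| = l(l+1) = 30.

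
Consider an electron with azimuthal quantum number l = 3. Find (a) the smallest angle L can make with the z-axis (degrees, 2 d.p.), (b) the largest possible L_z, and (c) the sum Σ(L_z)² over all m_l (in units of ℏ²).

θ_min ≈ 30.00°; L_z,max = 3ℏ; Σ(L_z)² = 28 ℏ²

cos θ_min = 3/√12, so θ_min ≈ 30.00°.
L_z,max = lℏ = 3ℏ.
Σ m_l² = 28, so Σ(L_z)² = 28 ℏ².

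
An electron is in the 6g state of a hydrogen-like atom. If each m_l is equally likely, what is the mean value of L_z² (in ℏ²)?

The 6g subshell has l = 4.
The allowed m_l values are -4, -3, -2, -1, 0, 1, 2, 3, 4.
⟨L_z²⟩ = ℏ²·l(l+1)/3 = 6.667ℏ².

⟨L_z²⟩ = 6.667 ℏ²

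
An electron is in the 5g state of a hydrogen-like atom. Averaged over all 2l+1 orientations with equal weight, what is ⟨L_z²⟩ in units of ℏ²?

⟨L_z²⟩ = 6.667 ℏ²

5g means n = 5, l = 4.
The allowed m_l values are -4, -3, -2, -1, 0, 1, 2, 3, 4.
Average of L_z² over 9 states: 60/9 ℏ² = 6.667 ℏ².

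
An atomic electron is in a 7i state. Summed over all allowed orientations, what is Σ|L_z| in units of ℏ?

Σ|L_z| = 42 ℏ

For 7i, l = 6.
m_l ∈ {-6, -5, -4, -3, -2, -1, 0, 1, 2, 3, 4, 5, 6}.
Σ|m_l| = 2·6(6+1)/2 = 42.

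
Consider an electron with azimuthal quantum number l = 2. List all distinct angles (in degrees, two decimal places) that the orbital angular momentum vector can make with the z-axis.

θ ∈ {35.26°, 65.91°, 90.00°, 114.09°, 144.74°}

|L| = √(l(l+1)) ℏ = √6 ℏ.
cos θ = m_l/√6 for each m_l ∈ {-2, -1, 0, 1, 2}.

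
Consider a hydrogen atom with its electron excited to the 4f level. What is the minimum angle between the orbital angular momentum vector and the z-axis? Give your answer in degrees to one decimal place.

The 4f level has l = 3.
|L| = √(l(l+1)) ℏ = 2√3 ℏ.
The smallest angle corresponds to the largest L_z, i.e. m_l = l = 3, giving L_z = 3ℏ.
cos θ_min = 3/√12, so θ_min ≈ 30.0°.

θ_min ≈ 30.0°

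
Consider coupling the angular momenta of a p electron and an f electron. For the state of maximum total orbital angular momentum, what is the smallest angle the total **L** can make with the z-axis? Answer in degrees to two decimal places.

θ_min ≈ 26.57°

The total orbital quantum number L ranges from |l₁ − l₂| to l₁ + l₂ in integer steps.
Allowed values: L = 2, 3, 4.
The maximum is L = 4, with |L_tot| = ℏ√(4·5) = 2√5 ℏ.
The minimum angle with z is arccos(4/√20) ≈ 26.57°.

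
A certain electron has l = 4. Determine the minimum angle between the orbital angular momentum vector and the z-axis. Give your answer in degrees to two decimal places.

|L| = √(l(l+1)) ℏ = 2√5 ℏ.
The smallest angle corresponds to the largest L_z, i.e. m_l = l = 4, giving L_z = 4ℏ.
cos θ_min = 4/√20, so θ_min ≈ 26.57°.

θ_min ≈ 26.57°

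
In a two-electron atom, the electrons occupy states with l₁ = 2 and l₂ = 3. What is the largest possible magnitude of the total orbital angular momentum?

|L_tot|_max = √30 ℏ ≈ 5.477ℏ

The total orbital quantum number L ranges from |l₁ − l₂| to l₁ + l₂ in integer steps.
Allowed values: L = 1, 2, 3, 4, 5.
The largest magnitude corresponds to L = 5: |L_tot| = ℏ√(5·6) = √30 ℏ.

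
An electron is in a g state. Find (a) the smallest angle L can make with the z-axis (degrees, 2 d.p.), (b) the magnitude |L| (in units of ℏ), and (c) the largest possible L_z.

The letter g corresponds to l = 4.
cos θ_min = 4/√20, so θ_min ≈ 26.57°.
|L| = ℏ√(4·5) = 2√5 ℏ ≈ 4.472ℏ.
L_z,max = lℏ = 4ℏ.

θ_min ≈ 26.57°; |L| = 2√5 ℏ ≈ 4.472ℏ; L_z,max = 4ℏ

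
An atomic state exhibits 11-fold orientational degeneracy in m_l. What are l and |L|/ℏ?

l = 5, |L| = √30 ℏ ≈ 5.477ℏ

2l + 1 = 11 ⇒ l = 5.
|L| = ℏ√(l(l+1)) = ℏ√(5·6) = √30 ℏ.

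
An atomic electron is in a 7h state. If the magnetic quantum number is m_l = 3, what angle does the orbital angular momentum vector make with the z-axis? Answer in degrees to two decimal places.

7h means n = 7, l = 5.
|L| = ℏ√(l(l+1)) = √30 ℏ.
L_z = m_l ℏ = 3ℏ.
cos θ = L_z/|L| = 3/√30, so θ ≈ 56.79°.

θ ≈ 56.79°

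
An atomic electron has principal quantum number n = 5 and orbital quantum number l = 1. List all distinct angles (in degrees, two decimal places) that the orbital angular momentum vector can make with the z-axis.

θ ∈ {45.00°, 90.00°, 135.00°}

|L|² = l(l+1)ℏ² = 2ℏ², so |L| = √2 ℏ.
cos θ = m_l/√2 for each m_l ∈ {-1, 0, 1}.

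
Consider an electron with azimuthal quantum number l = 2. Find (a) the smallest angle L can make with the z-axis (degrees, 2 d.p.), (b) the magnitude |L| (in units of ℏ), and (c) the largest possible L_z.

θ_min ≈ 35.26°; |L| = √6 ℏ ≈ 2.449ℏ; L_z,max = 2ℏ

cos θ_min = 2/√6, so θ_min ≈ 35.26°.
|L| = ℏ√(2·3) = √6 ℏ ≈ 2.449ℏ.
L_z,max = lℏ = 2ℏ.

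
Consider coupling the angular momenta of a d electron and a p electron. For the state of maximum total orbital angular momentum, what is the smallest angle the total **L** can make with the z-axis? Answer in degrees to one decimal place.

θ_min ≈ 30.0°

L runs from |2 − 1| = 1 to 2 + 1 = 3.
So L can be 1, 2, 3.
The maximum is L = 3, with |L_tot| = ℏ√(3·4) = 2√3 ℏ.
The minimum angle with z is arccos(3/√12) ≈ 30.0°.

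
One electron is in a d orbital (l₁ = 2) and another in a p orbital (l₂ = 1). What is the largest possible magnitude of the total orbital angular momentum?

By the triangle rule, |l₁ − l₂| ≤ L ≤ l₁ + l₂.
So L can be 1, 2, 3.
The largest magnitude corresponds to L = 3: |L_tot| = ℏ√(3·4) = 2√3 ℏ.

|L_tot|_max = 2√3 ℏ ≈ 3.464ℏ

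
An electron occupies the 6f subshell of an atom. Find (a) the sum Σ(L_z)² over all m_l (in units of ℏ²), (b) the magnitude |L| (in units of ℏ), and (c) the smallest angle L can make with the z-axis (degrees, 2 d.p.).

6f means n = 6, l = 3.
Σ m_l² = 28, so Σ(L_z)² = 28 ℏ².
|L| = ℏ√(3·4) = 2√3 ℏ ≈ 3.464ℏ.
cos θ_min = 3/√12, so θ_min ≈ 30.00°.

Σ(L_z)² = 28 ℏ²; |L| = 2√3 ℏ ≈ 3.464ℏ; θ_min ≈ 30.00°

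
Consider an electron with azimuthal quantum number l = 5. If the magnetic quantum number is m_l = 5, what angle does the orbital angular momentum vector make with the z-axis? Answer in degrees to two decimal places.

θ ≈ 24.09°

|L| = ℏ√(l(l+1)) = √30 ℏ.
L_z = m_l ℏ = 5ℏ.
cos θ = L_z/|L| = 5/√30, so θ ≈ 24.09°.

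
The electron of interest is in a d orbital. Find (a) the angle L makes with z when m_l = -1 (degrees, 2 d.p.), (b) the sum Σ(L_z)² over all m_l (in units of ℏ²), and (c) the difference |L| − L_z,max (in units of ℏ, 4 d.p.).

D corresponds to l = 2.
For m_l = -1: cos θ = -1/√6, θ ≈ 114.09°.
Σ m_l² = 10, so Σ(L_z)² = 10 ℏ².
|L| − L_z,max = (√6 − 2)ℏ ≈ 0.4495ℏ.

θ(m_l=-1) ≈ 114.09°; Σ(L_z)² = 10 ℏ²; |L|−L_z,max ≈ 0.4495ℏ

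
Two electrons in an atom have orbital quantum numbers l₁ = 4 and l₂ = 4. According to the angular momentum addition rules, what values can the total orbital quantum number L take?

L = 0, 1, 2, 3, 4, 5, 6, 7, 8

L runs from |4 − 4| = 0 to 4 + 4 = 8.
Allowed values: L = 0, 1, 2, 3, 4, 5, 6, 7, 8.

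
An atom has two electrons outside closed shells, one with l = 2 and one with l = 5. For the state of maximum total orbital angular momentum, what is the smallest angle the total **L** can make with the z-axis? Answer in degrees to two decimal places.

By the triangle rule, |l₁ − l₂| ≤ L ≤ l₁ + l₂.
L ∈ {3, 4, 5, 6, 7}.
The maximum is L = 7, with |L_tot| = ℏ√(7·8) = 2√14 ℏ.
The minimum angle with z is arccos(7/√56) ≈ 20.70°.

θ_min ≈ 20.70°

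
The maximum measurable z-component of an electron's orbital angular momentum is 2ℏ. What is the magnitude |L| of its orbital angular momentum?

Since max m_l = l, l = 2.
|L| = ℏ√(l(l+1)) = √6 ℏ.

|L| = √6 ℏ ≈ 2.449ℏ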